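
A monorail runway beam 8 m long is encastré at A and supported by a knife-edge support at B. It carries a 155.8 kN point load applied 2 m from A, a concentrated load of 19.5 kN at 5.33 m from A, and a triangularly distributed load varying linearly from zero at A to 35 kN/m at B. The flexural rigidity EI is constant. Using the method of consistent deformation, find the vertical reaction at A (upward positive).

R_A = 214.8 kN

Release the roller at B. Primary structure: cantilever fixed at A.
Downward deflection at the released point B due to the loads:
  point load 155.8 at a = 2: Pa²(3L − a)/(6EI) = 2285/EI
  point load 19.5 at a = 5.33: Pa²(3L − a)/(6EI) = 1724/EI
  triangular load, peak 35 at the free end: 11w₀L⁴/(120EI) = 13141/EI
  δ_0 = 17150/EI
Tip deflection under a unit load at B: L³/(3EI) = 170.7/EI.
The prop prevents deflection at B: R_B = δ_0/δ_{BB} = 17150/170.7 = 100.5 kN.
Vertical equilibrium: R_A = ΣP − R_B = 315.3 − 100.5 = 214.8 kN.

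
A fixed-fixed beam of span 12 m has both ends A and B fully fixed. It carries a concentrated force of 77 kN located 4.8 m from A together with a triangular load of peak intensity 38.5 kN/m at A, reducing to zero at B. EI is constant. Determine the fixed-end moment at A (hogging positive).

M_A = 410.3 kN·m

Take the two fixed-end moments M_A, M_B as redundants; the released structure is the simple span AB.
On the primary (simply-supported) span, the end slopes from the loading are:
  at A: point load 77 at a = 4.8: Pab(L + b)/(6LEI) = 709.6/EI
  at B: point load 77 at a = 4.8: Pab(L + a)/(6LEI) = 620.9/EI
  at A: triangular load, peak 38.5: w₀L³/(45EI) = 1478/EI
  at B: triangular load, peak 38.5: 7w₀L³/(360EI) = 1294/EI
  θ_A0 = 2188/EI,  θ_B0 = 1915/EI
Flexibility coefficients: a unit moment at one end gives L/(3EI) there and L/(6EI) at the far end, so f₁₁ = f₂₂ = 4/EI and f₁₂ = f₂₁ = 2/EI.
Compatibility — zero rotation at each built-in end:
  4 M_A + 2 M_B = 2188
  2 M_A + 4 M_B = 1915
Solving the pair gives M_A = 410.3 kN·m and M_B = 273.5 kN·m (hogging).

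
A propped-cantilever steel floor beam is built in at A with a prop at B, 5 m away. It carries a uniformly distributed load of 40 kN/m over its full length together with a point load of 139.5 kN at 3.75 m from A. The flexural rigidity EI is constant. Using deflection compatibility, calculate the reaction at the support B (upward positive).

Take the reaction at B as the redundant and release it; the primary structure is a cantilever fixed at A.
Deflection at B on the released cantilever, summing each load's contribution:
  UDL 40: wL⁴/(8EI) = 3125/EI
  point load 139.5 at a = 3.75: Pa²(3L − a)/(6EI) = 3678/EI
  δ_0 = 6803/EI
Tip deflection under a unit load at B: L³/(3EI) = 41.67/EI.
The prop prevents deflection at B: R_B = δ_0/δ_{BB} = 6803/41.67 = 163.3 kN.

R_B = 163.3 kN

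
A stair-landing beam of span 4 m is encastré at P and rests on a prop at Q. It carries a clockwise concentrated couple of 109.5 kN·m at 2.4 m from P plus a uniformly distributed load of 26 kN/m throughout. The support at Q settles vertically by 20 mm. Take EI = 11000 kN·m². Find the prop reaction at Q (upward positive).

Remove the prop at Q; the released (primary) structure is a cantilever built in at P.
Downward deflection at the released point Q due to the loads:
  clockwise couple 109.5 at a = 2.4: M₀a(2L − a)/(2EI) = 735.8/EI
  UDL 26: wL⁴/(8EI) = 832/EI
  δ_0 = 1568/EI
Flexibility coefficient — unit upward force at Q: δ_{QQ} = L³/(3EI) = 21.33/EI.
With EI = 11000 kN·m²: δ_0 = 0.14253 m and δ_{QQ} = 0.001939 m/kN.
Compatibility — the beam at Q must follow the support down by 0.02 m: δ_0 − R_Q·δ_{QQ} = 0.02, so R_Q = (0.14253 − 0.02)/0.001939 = 63.18 kN.

R_Q = 63.18 kN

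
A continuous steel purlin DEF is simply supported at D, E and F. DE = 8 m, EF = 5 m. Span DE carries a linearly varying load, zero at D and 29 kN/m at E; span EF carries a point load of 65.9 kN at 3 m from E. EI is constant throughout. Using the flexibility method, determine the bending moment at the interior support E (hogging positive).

M_E = 97.43 kN·m

Take M_E as the redundant. Released structure: two simple spans DE and EF with a hinge at E.
End slopes at the hinge E, treating each span as simply supported:
  span DE: triangular load, peak 29: w₀L³/(45EI) = 330/EI
  span EF: point load 65.9 at a = 3: Pab(L + b)/(6LEI) = 92.26/EI
  relative rotation θ_0 = (330 + 92.26)/EI = 422.2/EI
A unit hogging moment at E produces rotation L₁/(3EI) + L₂/(3EI) = 4.333/EI.
Slope continuity at E: θ_0 = M_E·4.333/EI, so M_E = 422.2/4.333 = 97.43 kN·m (hogging).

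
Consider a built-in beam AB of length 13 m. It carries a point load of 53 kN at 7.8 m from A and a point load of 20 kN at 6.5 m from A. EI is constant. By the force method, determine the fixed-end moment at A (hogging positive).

Take the two fixed-end moments M_A, M_B as redundants; the released structure is the simple span AB.
Simple-span end rotations at A and B under the given loads:
  at A: point load 53 at a = 7.8: Pab(L + b)/(6LEI) = 501.6/EI
  at B: point load 53 at a = 7.8: Pab(L + a)/(6LEI) = 573.2/EI
  at A: point load 20 at a = 6.5: Pab(L + b)/(6LEI) = 211.2/EI
  at B: point load 20 at a = 6.5: Pab(L + a)/(6LEI) = 211.2/EI
  θ_A0 = 712.8/EI,  θ_B0 = 784.5/EI
Flexibility coefficients: a unit moment at one end gives L/(3EI) there and L/(6EI) at the far end, so f₁₁ = f₂₂ = 4.333/EI and f₁₂ = f₂₁ = 2.167/EI.
Compatibility — zero rotation at each built-in end:
  4.333 M_A + 2.167 M_B = 712.8
  2.167 M_A + 4.333 M_B = 784.5
Solving the pair gives M_A = 98.64 kN·m and M_B = 131.7 kN·m (hogging).

M_A = 98.64 kN·m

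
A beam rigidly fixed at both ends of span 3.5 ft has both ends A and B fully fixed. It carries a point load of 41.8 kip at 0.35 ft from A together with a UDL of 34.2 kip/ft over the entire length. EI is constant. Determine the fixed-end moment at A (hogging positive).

M_A = 46.76 kip·ft

Take the two fixed-end moments M_A, M_B as redundants; the released structure is the simple span AB.
End rotations of the released simple span under the applied load (×1/EI):
  at A: point load 41.8 at a = 0.35: Pab(L + b)/(6LEI) = 14.59/EI
  at B: point load 41.8 at a = 0.35: Pab(L + a)/(6LEI) = 8.449/EI
  at A: UDL 34.2: wL³/(24EI) = 61.1/EI
  at B: UDL 34.2: wL³/(24EI) = 61.1/EI
  θ_A0 = 75.69/EI,  θ_B0 = 69.55/EI
Flexibility coefficients: a unit moment at one end gives L/(3EI) there and L/(6EI) at the far end, so f₁₁ = f₂₂ = 1.167/EI and f₁₂ = f₂₁ = 0.5833/EI.
Compatibility — zero rotation at each built-in end:
  1.167 M_A + 0.5833 M_B = 75.69
  0.5833 M_A + 1.167 M_B = 69.55
Solving the pair gives M_A = 46.76 kip·ft and M_B = 36.23 kip·ft (hogging).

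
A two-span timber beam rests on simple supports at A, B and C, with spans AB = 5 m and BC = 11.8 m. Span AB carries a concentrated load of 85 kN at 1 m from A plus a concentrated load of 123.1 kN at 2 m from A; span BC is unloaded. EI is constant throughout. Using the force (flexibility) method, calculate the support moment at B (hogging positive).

M_B = 42.92 kN·m

Insert a hinge at B; M_B is the redundant, and each span becomes simply supported.
Discontinuity in slope at B on the released structure — sum the simple-span end rotations:
  span AB: point load 85 at a = 1: Pab(L + a)/(6LEI) = 68/EI
  span AB: point load 123.1 at a = 2: Pab(L + a)/(6LEI) = 172.3/EI
  relative rotation θ_0 = (240.3 + 0)/EI = 240.3/EI
A unit hogging moment at B produces rotation L₁/(3EI) + L₂/(3EI) = 5.6/EI.
Compatibility: M_B·(L₁+L₂)/(3EI) = θ_0, giving M_B = 42.92 kN·m (hogging).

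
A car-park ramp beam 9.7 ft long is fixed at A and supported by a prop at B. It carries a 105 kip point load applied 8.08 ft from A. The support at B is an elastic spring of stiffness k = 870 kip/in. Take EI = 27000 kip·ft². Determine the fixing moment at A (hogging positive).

Release the roller at B. Primary structure: cantilever fixed at A.
Deflection at B on the released cantilever, summing each load's contribution:
  point load 105 at a = 8.08: Pa²(3L − a)/(6EI) = 24016/EI
Flexibility coefficient — unit upward force at B: δ_{BB} = L³/(3EI) = 304.2/EI.
With EI = 27000 kip·ft²: δ_0 = 0.88947 ft and δ_{BB} = 0.011268 ft/kip.
Compatibility — the spring shortens by R_B/k under the reaction it provides: δ_0 − R_B·δ_{BB} = R_B/k. With 1/k = 1/(870×12) ft/kip = 0.000096 ft/kip, R_B = δ_0 / (δ_{BB} + 1/k) = 0.88947 / (0.011268 + 0.000096) = 78.28 kip.
Moment equilibrium about A: M_A = Σ(load moments about A) − R_B·L = 848.4 − 78.28×9.7 = 89.13 kip·ft.

M_A = 89.13 kip·ft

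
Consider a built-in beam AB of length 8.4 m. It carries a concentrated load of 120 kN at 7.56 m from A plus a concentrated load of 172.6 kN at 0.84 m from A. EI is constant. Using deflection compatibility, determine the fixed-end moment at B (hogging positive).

Take the two fixed-end moments M_A, M_B as redundants; the released structure is the simple span AB.
End rotations of the released simple span under the applied load (×1/EI):
  at A: point load 120 at a = 7.56: Pab(L + b)/(6LEI) = 139.7/EI
  at B: point load 120 at a = 7.56: Pab(L + a)/(6LEI) = 241.3/EI
  at A: point load 172.6 at a = 0.84: Pab(L + b)/(6LEI) = 347.1/EI
  at B: point load 172.6 at a = 0.84: Pab(L + a)/(6LEI) = 200.9/EI
  θ_A0 = 486.8/EI,  θ_B0 = 442.3/EI
Flexibility coefficients: a unit moment at one end gives L/(3EI) there and L/(6EI) at the far end, so f₁₁ = f₂₂ = 2.8/EI and f₁₂ = f₂₁ = 1.4/EI.
Compatibility — zero rotation at each built-in end:
  2.8 M_A + 1.4 M_B = 486.8
  1.4 M_A + 2.8 M_B = 442.3
Solving the pair gives M_A = 126.5 kN·m and M_B = 94.7 kN·m (hogging).

M_B = 94.7 kN·m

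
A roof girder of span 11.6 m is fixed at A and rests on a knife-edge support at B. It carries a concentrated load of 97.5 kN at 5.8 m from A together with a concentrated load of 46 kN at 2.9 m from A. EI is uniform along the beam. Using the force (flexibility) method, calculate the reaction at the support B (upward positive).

Take the reaction at B as the redundant and release it; the primary structure is a cantilever fixed at A.
Free-end deflection of the primary structure under the applied loading (downward +):
  point load 97.5 at a = 5.8: Pa²(3L − a)/(6EI) = 15853/EI
  point load 46 at a = 2.9: Pa²(3L − a)/(6EI) = 2057/EI
  δ_0 = 17910/EI
Flexibility coefficient — unit upward force at B: δ_{BB} = L³/(3EI) = 520.3/EI.
The prop prevents deflection at B: R_B = δ_0/δ_{BB} = 17910/520.3 = 34.42 kN.

R_B = 34.42 kN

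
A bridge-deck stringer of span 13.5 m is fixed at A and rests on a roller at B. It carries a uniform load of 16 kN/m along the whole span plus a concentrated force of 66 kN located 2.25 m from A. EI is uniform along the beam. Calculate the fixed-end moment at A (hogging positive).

M_A = 477.9 kN·m

Release the roller at B. Primary structure: cantilever fixed at A.
Free-end deflection of the primary structure under the applied loading (downward +):
  UDL 16: wL⁴/(8EI) = 66430/EI
  point load 66 at a = 2.25: Pa²(3L − a)/(6EI) = 2130/EI
  δ_0 = 68560/EI
Flexibility coefficient — unit upward force at B: δ_{BB} = L³/(3EI) = 820.1/EI.
Compatibility at B: δ_0 − R_B·δ_{BB} = 0, so R_B = 68560/820.1 = 83.6 kN.
Moment equilibrium about A: M_A = Σ(load moments about A) − R_B·L = 1606 − 83.6×13.5 = 477.9 kN·m.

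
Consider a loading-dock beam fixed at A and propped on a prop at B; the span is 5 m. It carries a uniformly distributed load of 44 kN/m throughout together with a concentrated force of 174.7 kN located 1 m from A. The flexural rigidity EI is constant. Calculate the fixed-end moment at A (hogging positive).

M_A = 263.3 kN·m

Take the reaction at B as the redundant and release it; the primary structure is a cantilever fixed at A.
Downward deflection at the released point B due to the loads:
  UDL 44: wL⁴/(8EI) = 3438/EI
  point load 174.7 at a = 1: Pa²(3L − a)/(6EI) = 407.6/EI
  δ_0 = 3845/EI
Flexibility coefficient — unit upward force at B: δ_{BB} = L³/(3EI) = 41.67/EI.
The prop prevents deflection at B: R_B = δ_0/δ_{BB} = 3845/41.67 = 92.28 kN.
Moment equilibrium about A: M_A = Σ(load moments about A) − R_B·L = 724.7 − 92.28×5 = 263.3 kN·m.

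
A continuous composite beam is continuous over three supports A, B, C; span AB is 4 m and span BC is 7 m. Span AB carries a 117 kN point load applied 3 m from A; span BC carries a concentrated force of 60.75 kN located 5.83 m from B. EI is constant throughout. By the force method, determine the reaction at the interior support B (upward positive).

R_B = 117.5 kN

Take M_B as the redundant. Released structure: two simple spans AB and BC with a hinge at B.
Rotations at B on the released spans (each span's end-slope, ×1/EI):
  span AB: point load 117 at a = 3: Pab(L + a)/(6LEI) = 102.4/EI
  span BC: point load 60.75 at a = 5.83: Pab(L + b)/(6LEI) = 80.61/EI
  relative rotation θ_0 = (102.4 + 80.61)/EI = 183/EI
A unit hogging moment at B produces rotation L₁/(3EI) + L₂/(3EI) = 3.667/EI.
Slope continuity at B: θ_0 = M_B·3.667/EI, so M_B = 183/3.667 = 49.9 kN·m (hogging).
Span AB, ΣM about A with M_B applied at B: R_B^{AB}·4 = 351 + 49.9, so R_B^{AB} = 100.2 kN and R_A = 117 − 100.2 = 16.77 kN.
Span BC, ΣM about C: R_B^{BC}·7 = 71.08 + 49.9, so R_B^{BC} = 17.28 kN and R_C = 60.75 − 17.28 = 43.47 kN.
R_B = 100.2 + 17.28 = 117.5 kN.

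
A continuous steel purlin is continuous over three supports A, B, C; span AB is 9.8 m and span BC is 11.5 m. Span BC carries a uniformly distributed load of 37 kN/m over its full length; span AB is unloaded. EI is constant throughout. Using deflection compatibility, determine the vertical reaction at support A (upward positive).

Insert a hinge at B; M_B is the redundant, and each span becomes simply supported.
Discontinuity in slope at B on the released structure — sum the simple-span end rotations:
  span BC: UDL 37: wL³/(24EI) = 2345/EI
  relative rotation θ_0 = (0 + 2345)/EI = 2345/EI
A unit hogging moment at B produces rotation L₁/(3EI) + L₂/(3EI) = 7.1/EI.
Compatibility: M_B·(L₁+L₂)/(3EI) = θ_0, giving M_B = 330.2 kN·m (hogging).
Span AB, ΣM about A with M_B applied at B: R_B^{AB}·9.8 = 0 + 330.2, so R_B^{AB} = 33.7 kN and R_A = 0 − 33.7 = -33.7 kN.

R_A = -33.7 kN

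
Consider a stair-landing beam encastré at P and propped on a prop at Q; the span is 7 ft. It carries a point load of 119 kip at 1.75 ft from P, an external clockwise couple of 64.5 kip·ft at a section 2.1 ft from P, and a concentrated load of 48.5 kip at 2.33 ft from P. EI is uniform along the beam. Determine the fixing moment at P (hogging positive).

M_P = 214.7 kip·ft

Choose R_Q as the redundant. The primary structure is the cantilever fixed at P.
Downward deflection at the released point Q due to the loads:
  point load 119 at a = 1.75: Pa²(3L − a)/(6EI) = 1169/EI
  clockwise couple 64.5 at a = 2.1: M₀a(2L − a)/(2EI) = 805.9/EI
  point load 48.5 at a = 2.33: Pa²(3L − a)/(6EI) = 819.3/EI
  δ_0 = 2794/EI
Flexibility coefficient — unit upward force at Q: δ_{QQ} = L³/(3EI) = 114.3/EI.
Compatibility at Q: δ_0 − R_Q·δ_{QQ} = 0, so R_Q = 2794/114.3 = 24.44 kip.
Moment equilibrium about P: M_P = Σ(load moments about P) − R_Q·L = 385.8 − 24.44×7 = 214.7 kip·ft.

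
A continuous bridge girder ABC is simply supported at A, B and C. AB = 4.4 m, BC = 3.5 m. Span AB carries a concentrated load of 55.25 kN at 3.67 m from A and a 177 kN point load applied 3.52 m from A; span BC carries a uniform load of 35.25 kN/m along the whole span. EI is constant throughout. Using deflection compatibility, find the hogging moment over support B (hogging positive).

M_B = 103.6 kN·m

Release continuity at B by inserting a hinge; the redundant is the internal moment M_B. The primary structure is two simply-supported spans AB and BC.
Discontinuity in slope at B on the released structure — sum the simple-span end rotations:
  span AB: point load 55.25 at a = 3.67: Pab(L + a)/(6LEI) = 45.25/EI
  span AB: point load 177 at a = 3.52: Pab(L + a)/(6LEI) = 164.5/EI
  span BC: UDL 35.25: wL³/(24EI) = 62.97/EI
  relative rotation θ_0 = (209.7 + 62.97)/EI = 272.7/EI
A unit hogging moment at B produces rotation L₁/(3EI) + L₂/(3EI) = 2.633/EI.
Slope continuity at B: θ_0 = M_B·2.633/EI, so M_B = 272.7/2.633 = 103.6 kN·m (hogging).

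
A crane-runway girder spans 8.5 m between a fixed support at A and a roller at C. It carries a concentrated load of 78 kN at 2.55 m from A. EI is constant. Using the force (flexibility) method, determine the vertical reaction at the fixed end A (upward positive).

Take the reaction at C as the redundant and release it; the primary structure is a cantilever fixed at A.
Downward deflection at the released point C due to the loads:
  point load 78 at a = 2.55: Pa²(3L − a)/(6EI) = 1940/EI
Tip deflection under a unit load at C: L³/(3EI) = 204.7/EI.
The prop prevents deflection at C: R_C = δ_0/δ_{CC} = 1940/204.7 = 9.477 kN.
Vertical equilibrium: R_A = ΣP − R_C = 78 − 9.477 = 68.52 kN.

R_A = 68.52 kN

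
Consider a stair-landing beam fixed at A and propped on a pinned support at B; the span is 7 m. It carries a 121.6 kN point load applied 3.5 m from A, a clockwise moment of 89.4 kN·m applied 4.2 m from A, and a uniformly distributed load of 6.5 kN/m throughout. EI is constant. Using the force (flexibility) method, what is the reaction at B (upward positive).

R_B = 71.15 kN

Choose R_B as the redundant. The primary structure is the cantilever fixed at A.
Downward deflection at the released point B due to the loads:
  point load 121.6 at a = 3.5: Pa²(3L − a)/(6EI) = 4345/EI
  clockwise couple 89.4 at a = 4.2: M₀a(2L − a)/(2EI) = 1840/EI
  UDL 6.5: wL⁴/(8EI) = 1951/EI
  δ_0 = 8135/EI
Flexibility coefficient — unit upward force at B: δ_{BB} = L³/(3EI) = 114.3/EI.
The prop prevents deflection at B: R_B = δ_0/δ_{BB} = 8135/114.3 = 71.15 kN.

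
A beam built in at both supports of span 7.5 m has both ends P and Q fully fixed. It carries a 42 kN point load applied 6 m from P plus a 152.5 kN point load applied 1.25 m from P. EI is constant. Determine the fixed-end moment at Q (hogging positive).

M_Q = 66.8 kN·m

Take the two fixed-end moments M_P, M_Q as redundants; the released structure is the simple span PQ.
End rotations of the released simple span under the applied load (×1/EI):
  at P: point load 42 at a = 6: Pab(L + b)/(6LEI) = 75.6/EI
  at Q: point load 42 at a = 6: Pab(L + a)/(6LEI) = 113.4/EI
  at P: point load 152.5 at a = 1.25: Pab(L + b)/(6LEI) = 364/EI
  at Q: point load 152.5 at a = 1.25: Pab(L + a)/(6LEI) = 231.7/EI
  θ_P0 = 439.6/EI,  θ_Q0 = 345.1/EI
Flexibility coefficients: a unit moment at one end gives L/(3EI) there and L/(6EI) at the far end, so f₁₁ = f₂₂ = 2.5/EI and f₁₂ = f₂₁ = 1.25/EI.
Compatibility — zero rotation at each built-in end:
  2.5 M_P + 1.25 M_Q = 439.6
  1.25 M_P + 2.5 M_Q = 345.1
Solving the pair gives M_P = 142.5 kN·m and M_Q = 66.8 kN·m (hogging).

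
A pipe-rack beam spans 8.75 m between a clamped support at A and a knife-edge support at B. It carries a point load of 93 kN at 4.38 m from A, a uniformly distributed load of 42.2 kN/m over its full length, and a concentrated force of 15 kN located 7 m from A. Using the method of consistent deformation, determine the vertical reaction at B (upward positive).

Take the reaction at B as the redundant and release it; the primary structure is a cantilever fixed at A.
Primary-structure tip deflection at B by superposition:
  point load 93 at a = 4.38: Pa²(3L − a)/(6EI) = 6503/EI
  UDL 42.2: wL⁴/(8EI) = 30921/EI
  point load 15 at a = 7: Pa²(3L − a)/(6EI) = 2358/EI
  δ_0 = 39782/EI
Flexibility coefficient — unit upward force at B: δ_{BB} = L³/(3EI) = 223.3/EI.
Compatibility at B: δ_0 − R_B·δ_{BB} = 0, so R_B = 39782/223.3 = 178.2 kN.

R_B = 178.2 kN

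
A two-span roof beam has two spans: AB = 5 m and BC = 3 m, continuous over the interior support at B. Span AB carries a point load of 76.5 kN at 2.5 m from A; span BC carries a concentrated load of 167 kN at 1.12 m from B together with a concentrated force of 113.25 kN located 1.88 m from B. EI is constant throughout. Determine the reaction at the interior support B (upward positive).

R_B = 239.1 kN

Release continuity at B by inserting a hinge; the redundant is the internal moment M_B. The primary structure is two simply-supported spans AB and BC.
Rotations at B on the released spans (each span's end-slope, ×1/EI):
  span AB: point load 76.5 at a = 2.5: Pab(L + a)/(6LEI) = 119.5/EI
  span BC: point load 167 at a = 1.12: Pab(L + b)/(6LEI) = 95.33/EI
  span BC: point load 113.25 at a = 1.88: Pab(L + b)/(6LEI) = 54.58/EI
  relative rotation θ_0 = (119.5 + 149.9)/EI = 269.4/EI
A unit hogging moment at B produces rotation L₁/(3EI) + L₂/(3EI) = 2.667/EI.
Slope continuity at B: θ_0 = M_B·2.667/EI, so M_B = 269.4/2.667 = 101 kN·m (hogging).
Span AB, ΣM about A with M_B applied at B: R_B^{AB}·5 = 191.2 + 101, so R_B^{AB} = 58.46 kN and R_A = 76.5 − 58.46 = 18.04 kN.
Span BC, ΣM about C: R_B^{BC}·3 = 440.8 + 101, so R_B^{BC} = 180.6 kN and R_C = 280.2 − 180.6 = 99.64 kN.
R_B = 58.46 + 180.6 = 239.1 kN.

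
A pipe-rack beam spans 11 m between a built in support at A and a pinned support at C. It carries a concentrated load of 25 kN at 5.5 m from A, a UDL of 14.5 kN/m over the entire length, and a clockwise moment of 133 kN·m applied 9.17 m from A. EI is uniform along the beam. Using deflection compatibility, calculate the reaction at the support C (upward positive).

Release the roller at C. Primary structure: cantilever fixed at A.
Primary-structure tip deflection at C by superposition:
  point load 25 at a = 5.5: Pa²(3L − a)/(6EI) = 3466/EI
  UDL 14.5: wL⁴/(8EI) = 26537/EI
  clockwise couple 133 at a = 9.17: M₀a(2L − a)/(2EI) = 7824/EI
  δ_0 = 37827/EI
Tip deflection under a unit load at C: L³/(3EI) = 443.7/EI.
The prop prevents deflection at C: R_C = δ_0/δ_{CC} = 37827/443.7 = 85.26 kN.

R_C = 85.26 kN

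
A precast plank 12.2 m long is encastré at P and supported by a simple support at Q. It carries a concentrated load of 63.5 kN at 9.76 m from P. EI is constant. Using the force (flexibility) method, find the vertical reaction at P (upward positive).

R_P = 18.8 kN

Remove the prop at Q; the released (primary) structure is a cantilever built in at P.
Primary-structure tip deflection at Q by superposition:
  point load 63.5 at a = 9.76: Pa²(3L − a)/(6EI) = 27059/EI
Flexibility coefficient — unit upward force at Q: δ_{QQ} = L³/(3EI) = 605.3/EI.
The prop prevents deflection at Q: R_Q = δ_0/δ_{QQ} = 27059/605.3 = 44.7 kN.
Vertical equilibrium: R_P = ΣP − R_Q = 63.5 − 44.7 = 18.8 kN.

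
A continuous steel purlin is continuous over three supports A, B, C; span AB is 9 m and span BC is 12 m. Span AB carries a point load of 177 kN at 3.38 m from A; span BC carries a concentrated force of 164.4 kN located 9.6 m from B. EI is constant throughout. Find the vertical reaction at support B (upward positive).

Insert a hinge at B; M_B is the redundant, and each span becomes simply supported.
Discontinuity in slope at B on the released structure — sum the simple-span end rotations:
  span AB: point load 177 at a = 3.38: Pab(L + a)/(6LEI) = 770.8/EI
  span BC: point load 164.4 at a = 9.6: Pab(L + b)/(6LEI) = 757.6/EI
  relative rotation θ_0 = (770.8 + 757.6)/EI = 1528/EI
A unit hogging moment at B produces rotation L₁/(3EI) + L₂/(3EI) = 7/EI.
Slope continuity at B: θ_0 = M_B·7/EI, so M_B = 1528/7 = 218.3 kN·m (hogging).
Span AB, ΣM about A with M_B applied at B: R_B^{AB}·9 = 598.3 + 218.3, so R_B^{AB} = 90.73 kN and R_A = 177 − 90.73 = 86.27 kN.
Span BC, ΣM about C: R_B^{BC}·12 = 394.6 + 218.3, so R_B^{BC} = 51.07 kN and R_C = 164.4 − 51.07 = 113.3 kN.
R_B = 90.73 + 51.07 = 141.8 kN.

R_B = 141.8 kN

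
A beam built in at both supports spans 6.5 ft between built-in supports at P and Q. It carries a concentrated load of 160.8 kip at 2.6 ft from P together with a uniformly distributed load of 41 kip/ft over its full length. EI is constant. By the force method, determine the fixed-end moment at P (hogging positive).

Take the two fixed-end moments M_P, M_Q as redundants; the released structure is the simple span PQ.
Simple-span end rotations at P and Q under the given loads:
  at P: point load 160.8 at a = 2.6: Pab(L + b)/(6LEI) = 434.8/EI
  at Q: point load 160.8 at a = 2.6: Pab(L + a)/(6LEI) = 380.5/EI
  at P: UDL 41: wL³/(24EI) = 469.2/EI
  at Q: UDL 41: wL³/(24EI) = 469.2/EI
  θ_P0 = 904/EI,  θ_Q0 = 849.6/EI
Flexibility coefficients: a unit moment at one end gives L/(3EI) there and L/(6EI) at the far end, so f₁₁ = f₂₂ = 2.167/EI and f₁₂ = f₂₁ = 1.083/EI.
Compatibility — zero rotation at each built-in end:
  2.167 M_P + 1.083 M_Q = 904
  1.083 M_P + 2.167 M_Q = 849.6
Solving the pair gives M_P = 294.9 kip·ft and M_Q = 244.7 kip·ft (hogging).

M_P = 294.9 kip·ft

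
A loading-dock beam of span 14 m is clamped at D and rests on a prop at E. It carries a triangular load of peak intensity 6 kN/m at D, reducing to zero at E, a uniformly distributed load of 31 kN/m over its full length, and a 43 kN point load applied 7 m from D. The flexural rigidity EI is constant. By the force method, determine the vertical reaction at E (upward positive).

R_E = 184.6 kN

Take the reaction at E as the redundant and release it; the primary structure is a cantilever fixed at D.
Primary-structure tip deflection at E by superposition:
  triangular load, peak 6 at the fixed end: w₀L⁴/(30EI) = 7683/EI
  UDL 31: wL⁴/(8EI) = 148862/EI
  point load 43 at a = 7: Pa²(3L − a)/(6EI) = 12291/EI
  δ_0 = 168836/EI
Flexibility coefficient — unit upward force at E: δ_{EE} = L³/(3EI) = 914.7/EI.
Compatibility at E: δ_0 − R_E·δ_{EE} = 0, so R_E = 168836/914.7 = 184.6 kN.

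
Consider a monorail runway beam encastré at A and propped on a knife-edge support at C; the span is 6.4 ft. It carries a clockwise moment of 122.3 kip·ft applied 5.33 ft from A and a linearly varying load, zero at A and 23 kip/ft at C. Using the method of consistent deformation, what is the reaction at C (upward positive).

R_C = 68.34 kip

Remove the prop at C; the released (primary) structure is a cantilever built in at A.
Deflection at C on the released cantilever, summing each load's contribution:
  clockwise couple 122.3 at a = 5.33: M₀a(2L − a)/(2EI) = 2435/EI
  triangular load, peak 23 at the free end: 11w₀L⁴/(120EI) = 3537/EI
  δ_0 = 5972/EI
Tip deflection under a unit load at C: L³/(3EI) = 87.38/EI.
The prop prevents deflection at C: R_C = δ_0/δ_{CC} = 5972/87.38 = 68.34 kip.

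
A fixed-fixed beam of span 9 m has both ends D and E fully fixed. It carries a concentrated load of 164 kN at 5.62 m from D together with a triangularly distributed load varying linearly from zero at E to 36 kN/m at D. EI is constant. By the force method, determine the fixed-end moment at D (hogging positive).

M_D = 275.8 kN·m

Release both end moments; the primary structure is a simply-supported span DE with redundants M_D and M_E.
Simple-span end rotations at D and E under the given loads:
  at D: point load 164 at a = 5.62: Pab(L + b)/(6LEI) = 714.2/EI
  at E: point load 164 at a = 5.62: Pab(L + a)/(6LEI) = 843.4/EI
  at D: triangular load, peak 36: w₀L³/(45EI) = 583.2/EI
  at E: triangular load, peak 36: 7w₀L³/(360EI) = 510.3/EI
  θ_D0 = 1297/EI,  θ_E0 = 1354/EI
Flexibility coefficients: a unit moment at one end gives L/(3EI) there and L/(6EI) at the far end, so f₁₁ = f₂₂ = 3/EI and f₁₂ = f₂₁ = 1.5/EI.
Compatibility — zero rotation at each built-in end:
  3 M_D + 1.5 M_E = 1297
  1.5 M_D + 3 M_E = 1354
Solving the pair gives M_D = 275.8 kN·m and M_E = 313.3 kN·m (hogging).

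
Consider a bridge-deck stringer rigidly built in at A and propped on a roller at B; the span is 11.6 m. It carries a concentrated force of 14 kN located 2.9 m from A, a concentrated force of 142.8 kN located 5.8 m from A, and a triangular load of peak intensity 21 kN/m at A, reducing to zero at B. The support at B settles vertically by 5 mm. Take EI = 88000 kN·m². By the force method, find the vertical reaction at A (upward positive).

Release the roller at B. Primary structure: cantilever fixed at A.
Free-end deflection of the primary structure under the applied loading (downward +):
  point load 14 at a = 2.9: Pa²(3L − a)/(6EI) = 626/EI
  point load 142.8 at a = 5.8: Pa²(3L − a)/(6EI) = 23218/EI
  triangular load, peak 21 at the fixed end: w₀L⁴/(30EI) = 12674/EI
  δ_0 = 36519/EI
Flexibility coefficient — unit upward force at B: δ_{BB} = L³/(3EI) = 520.3/EI.
With EI = 88000 kN·m²: δ_0 = 0.41499 m and δ_{BB} = 0.005912 m/kN.
Compatibility — the beam at B must follow the support down by 0.005 m: δ_0 − R_B·δ_{BB} = 0.005, so R_B = (0.41499 − 0.005)/0.005912 = 69.34 kN.
Vertical equilibrium: R_A = ΣP − R_B = 278.6 − 69.34 = 209.3 kN.

R_A = 209.3 kN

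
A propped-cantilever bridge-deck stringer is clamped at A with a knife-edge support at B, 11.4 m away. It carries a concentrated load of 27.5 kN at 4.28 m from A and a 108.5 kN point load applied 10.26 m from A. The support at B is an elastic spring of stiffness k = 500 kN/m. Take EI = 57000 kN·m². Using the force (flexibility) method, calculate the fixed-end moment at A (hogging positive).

M_A = 329.1 kN·m

Take the reaction at B as the redundant and release it; the primary structure is a cantilever fixed at A.
Deflection at B on the released cantilever, summing each load's contribution:
  point load 27.5 at a = 4.28: Pa²(3L − a)/(6EI) = 2512/EI
  point load 108.5 at a = 10.26: Pa²(3L − a)/(6EI) = 45572/EI
  δ_0 = 48084/EI
Flexibility coefficient — unit upward force at B: δ_{BB} = L³/(3EI) = 493.8/EI.
With EI = 57000 kN·m²: δ_0 = 0.84358 m and δ_{BB} = 0.008664 m/kN.
Compatibility — the spring shortens by R_B/k under the reaction it provides: δ_0 − R_B·δ_{BB} = R_B/k. With 1/k = 0.002 m/kN, R_B = δ_0 / (δ_{BB} + 1/k) = 0.84358 / (0.008664 + 0.002) = 79.11 kN.
Moment equilibrium about A: M_A = Σ(load moments about A) − R_B·L = 1231 − 79.11×11.4 = 329.1 kN·m.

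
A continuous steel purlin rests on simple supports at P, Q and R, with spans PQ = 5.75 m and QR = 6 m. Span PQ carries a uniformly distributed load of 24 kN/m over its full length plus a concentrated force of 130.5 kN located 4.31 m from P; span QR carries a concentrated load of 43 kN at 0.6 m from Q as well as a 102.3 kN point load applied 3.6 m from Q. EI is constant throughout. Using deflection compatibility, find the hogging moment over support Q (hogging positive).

Insert a hinge at Q; M_Q is the redundant, and each span becomes simply supported.
End slopes at the hinge Q, treating each span as simply supported:
  span PQ: UDL 24: wL³/(24EI) = 190.1/EI
  span PQ: point load 130.5 at a = 4.31: Pab(L + a)/(6LEI) = 236.2/EI
  span QR: point load 43 at a = 0.6: Pab(L + b)/(6LEI) = 44.12/EI
  span QR: point load 102.3 at a = 3.6: Pab(L + b)/(6LEI) = 206.2/EI
  relative rotation θ_0 = (426.3 + 250.4)/EI = 676.6/EI
A unit hogging moment at Q produces rotation L₁/(3EI) + L₂/(3EI) = 3.917/EI.
Slope continuity at Q: θ_0 = M_Q·3.917/EI, so M_Q = 676.6/3.917 = 172.8 kN·m (hogging).

M_Q = 172.8 kN·m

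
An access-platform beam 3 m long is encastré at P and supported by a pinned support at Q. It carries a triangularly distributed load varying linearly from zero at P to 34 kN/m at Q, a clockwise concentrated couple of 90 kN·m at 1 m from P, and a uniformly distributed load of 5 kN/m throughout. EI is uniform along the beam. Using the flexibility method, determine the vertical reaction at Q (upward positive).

R_Q = 58.67 kN

Remove the prop at Q; the released (primary) structure is a cantilever built in at P.
Free-end deflection of the primary structure under the applied loading (downward +):
  triangular load, peak 34 at the free end: 11w₀L⁴/(120EI) = 252.4/EI
  clockwise couple 90 at a = 1: M₀a(2L − a)/(2EI) = 225/EI
  UDL 5: wL⁴/(8EI) = 50.62/EI
  δ_0 = 528.1/EI
Flexibility coefficient — unit upward force at Q: δ_{QQ} = L³/(3EI) = 9/EI.
The prop prevents deflection at Q: R_Q = δ_0/δ_{QQ} = 528.1/9 = 58.67 kN.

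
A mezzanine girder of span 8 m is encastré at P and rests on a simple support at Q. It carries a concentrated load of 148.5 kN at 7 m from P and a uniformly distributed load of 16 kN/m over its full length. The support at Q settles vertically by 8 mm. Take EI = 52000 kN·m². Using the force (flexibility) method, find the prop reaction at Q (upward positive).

Remove the prop at Q; the released (primary) structure is a cantilever built in at P.
Primary-structure tip deflection at Q by superposition:
  point load 148.5 at a = 7: Pa²(3L − a)/(6EI) = 20617/EI
  UDL 16: wL⁴/(8EI) = 8192/EI
  δ_0 = 28809/EI
Flexibility coefficient — unit upward force at Q: δ_{QQ} = L³/(3EI) = 170.7/EI.
With EI = 52000 kN·m²: δ_0 = 0.55401 m and δ_{QQ} = 0.003282 m/kN.
Compatibility — the beam at Q must follow the support down by 0.008 m: δ_0 − R_Q·δ_{QQ} = 0.008, so R_Q = (0.55401 − 0.008)/0.003282 = 166.4 kN.

R_Q = 166.4 kN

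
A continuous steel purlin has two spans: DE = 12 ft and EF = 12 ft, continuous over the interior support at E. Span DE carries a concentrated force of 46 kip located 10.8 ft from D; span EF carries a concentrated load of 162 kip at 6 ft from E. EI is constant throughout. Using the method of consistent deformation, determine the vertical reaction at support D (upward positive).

Insert a hinge at E; M_E is the redundant, and each span becomes simply supported.
Rotations at E on the released spans (each span's end-slope, ×1/EI):
  span DE: point load 46 at a = 10.8: Pab(L + a)/(6LEI) = 188.8/EI
  span EF: point load 162 at a = 6: Pab(L + b)/(6LEI) = 1458/EI
  relative rotation θ_0 = (188.8 + 1458)/EI = 1647/EI
A unit hogging moment at E produces rotation L₁/(3EI) + L₂/(3EI) = 8/EI.
Slope continuity at E: θ_0 = M_E·8/EI, so M_E = 1647/8 = 205.8 kip·ft (hogging).
Span DE, ΣM about D with M_E applied at E: R_E^{DE}·12 = 496.8 + 205.8, so R_E^{DE} = 58.55 kip and R_D = 46 − 58.55 = -12.55 kip.

R_D = -12.55 kip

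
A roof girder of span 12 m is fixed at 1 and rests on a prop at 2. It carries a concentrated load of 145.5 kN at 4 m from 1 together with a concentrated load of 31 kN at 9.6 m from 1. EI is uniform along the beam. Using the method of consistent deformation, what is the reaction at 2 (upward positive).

R_2 = 43.38 kN

Release the roller at 2. Primary structure: cantilever fixed at 1.
Deflection at 2 on the released cantilever, summing each load's contribution:
  point load 145.5 at a = 4: Pa²(3L − a)/(6EI) = 12416/EI
  point load 31 at a = 9.6: Pa²(3L − a)/(6EI) = 12571/EI
  δ_0 = 24987/EI
Flexibility coefficient — unit upward force at 2: δ_{22} = L³/(3EI) = 576/EI.
Compatibility at 2: δ_0 − R_2·δ_{22} = 0, so R_2 = 24987/576 = 43.38 kN.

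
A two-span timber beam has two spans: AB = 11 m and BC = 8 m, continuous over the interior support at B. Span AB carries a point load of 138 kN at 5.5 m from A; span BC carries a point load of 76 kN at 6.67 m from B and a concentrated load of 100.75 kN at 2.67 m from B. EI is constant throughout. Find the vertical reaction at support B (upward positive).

R_B = 202.4 kN

Take M_B as the redundant. Released structure: two simple spans AB and BC with a hinge at B.
End slopes at the hinge B, treating each span as simply supported:
  span AB: point load 138 at a = 5.5: Pab(L + a)/(6LEI) = 1044/EI
  span BC: point load 76 at a = 6.67: Pab(L + b)/(6LEI) = 131/EI
  span BC: point load 100.75 at a = 2.67: Pab(L + b)/(6LEI) = 398.2/EI
  relative rotation θ_0 = (1044 + 529.2)/EI = 1573/EI
A unit hogging moment at B produces rotation L₁/(3EI) + L₂/(3EI) = 6.333/EI.
Slope continuity at B: θ_0 = M_B·6.333/EI, so M_B = 1573/6.333 = 248.3 kN·m (hogging).
Span AB, ΣM about A with M_B applied at B: R_B^{AB}·11 = 759 + 248.3, so R_B^{AB} = 91.58 kN and R_A = 138 − 91.58 = 46.42 kN.
Span BC, ΣM about C: R_B^{BC}·8 = 638.1 + 248.3, so R_B^{BC} = 110.8 kN and R_C = 176.8 − 110.8 = 65.95 kN.
R_B = 91.58 + 110.8 = 202.4 kN.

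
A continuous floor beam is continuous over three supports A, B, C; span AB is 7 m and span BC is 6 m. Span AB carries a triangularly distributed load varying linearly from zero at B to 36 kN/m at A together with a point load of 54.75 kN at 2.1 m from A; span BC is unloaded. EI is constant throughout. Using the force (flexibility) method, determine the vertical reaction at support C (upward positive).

Release continuity at B by inserting a hinge; the redundant is the internal moment M_B. The primary structure is two simply-supported spans AB and BC.
Discontinuity in slope at B on the released structure — sum the simple-span end rotations:
  span AB: triangular load, peak 36: 7w₀L³/(360EI) = 240.1/EI
  span AB: point load 54.75 at a = 2.1: Pab(L + a)/(6LEI) = 122.1/EI
  relative rotation θ_0 = (362.2 + 0)/EI = 362.2/EI
A unit hogging moment at B produces rotation L₁/(3EI) + L₂/(3EI) = 4.333/EI.
Slope continuity at B: θ_0 = M_B·4.333/EI, so M_B = 362.2/4.333 = 83.58 kN·m (hogging).
Span BC, ΣM about C: R_B^{BC}·6 = 0 + 83.58, so R_B^{BC} = 13.93 kN and R_C = 0 − 13.93 = -13.93 kN.

R_C = -13.93 kN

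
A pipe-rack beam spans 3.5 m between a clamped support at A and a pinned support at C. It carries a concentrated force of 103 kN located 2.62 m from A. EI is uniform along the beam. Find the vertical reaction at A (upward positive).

Release the roller at C. Primary structure: cantilever fixed at A.
Deflection at C on the released cantilever, summing each load's contribution:
  point load 103 at a = 2.62: Pa²(3L − a)/(6EI) = 928.6/EI
Tip deflection under a unit load at C: L³/(3EI) = 14.29/EI.
The prop prevents deflection at C: R_C = δ_0/δ_{CC} = 928.6/14.29 = 64.97 kN.
Vertical equilibrium: R_A = ΣP − R_C = 103 − 64.97 = 38.03 kN.

R_A = 38.03 kN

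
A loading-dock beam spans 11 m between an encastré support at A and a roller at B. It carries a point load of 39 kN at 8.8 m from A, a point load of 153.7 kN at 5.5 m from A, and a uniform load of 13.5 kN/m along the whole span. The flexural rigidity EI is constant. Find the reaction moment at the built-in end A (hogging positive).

Remove the prop at B; the released (primary) structure is a cantilever built in at A.
Deflection at B on the released cantilever, summing each load's contribution:
  point load 39 at a = 8.8: Pa²(3L − a)/(6EI) = 12181/EI
  point load 153.7 at a = 5.5: Pa²(3L − a)/(6EI) = 21310/EI
  UDL 13.5: wL⁴/(8EI) = 24707/EI
  δ_0 = 58198/EI
Tip deflection under a unit load at B: L³/(3EI) = 443.7/EI.
Compatibility at B: δ_0 − R_B·δ_{BB} = 0, so R_B = 58198/443.7 = 131.2 kN.
Moment equilibrium about A: M_A = Σ(load moments about A) − R_B·L = 2005 − 131.2×11 = 562.4 kN·m.

M_A = 562.4 kN·m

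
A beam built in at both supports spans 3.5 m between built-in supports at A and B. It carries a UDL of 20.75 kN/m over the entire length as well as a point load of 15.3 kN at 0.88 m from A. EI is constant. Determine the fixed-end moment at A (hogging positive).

Release both end moments; the primary structure is a simply-supported span AB with redundants M_A and M_B.
On the primary (simply-supported) span, the end slopes from the loading are:
  at A: UDL 20.75: wL³/(24EI) = 37.07/EI
  at B: UDL 20.75: wL³/(24EI) = 37.07/EI
  at A: point load 15.3 at a = 0.88: Pab(L + b)/(6LEI) = 10.28/EI
  at B: point load 15.3 at a = 0.88: Pab(L + a)/(6LEI) = 7.357/EI
  θ_A0 = 47.35/EI,  θ_B0 = 44.43/EI
Flexibility coefficients: a unit moment at one end gives L/(3EI) there and L/(6EI) at the far end, so f₁₁ = f₂₂ = 1.167/EI and f₁₂ = f₂₁ = 0.5833/EI.
Compatibility — zero rotation at each built-in end:
  1.167 M_A + 0.5833 M_B = 47.35
  0.5833 M_A + 1.167 M_B = 44.43
Solving the pair gives M_A = 28.73 kN·m and M_B = 23.72 kN·m (hogging).

M_A = 28.73 kN·m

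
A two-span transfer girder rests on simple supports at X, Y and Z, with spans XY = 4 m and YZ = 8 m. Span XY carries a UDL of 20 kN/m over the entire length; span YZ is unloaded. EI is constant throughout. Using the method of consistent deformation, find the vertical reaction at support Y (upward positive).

Take M_Y as the redundant. Released structure: two simple spans XY and YZ with a hinge at Y.
End slopes at the hinge Y, treating each span as simply supported:
  span XY: UDL 20: wL³/(24EI) = 53.33/EI
  relative rotation θ_0 = (53.33 + 0)/EI = 53.33/EI
A unit hogging moment at Y produces rotation L₁/(3EI) + L₂/(3EI) = 4/EI.
Compatibility: M_Y·(L₁+L₂)/(3EI) = θ_0, giving M_Y = 13.33 kN·m (hogging).
Span XY, ΣM about X with M_Y applied at Y: R_Y^{XY}·4 = 160 + 13.33, so R_Y^{XY} = 43.33 kN and R_X = 80 − 43.33 = 36.67 kN.
Span YZ, ΣM about Z: R_Y^{YZ}·8 = 0 + 13.33, so R_Y^{YZ} = 1.667 kN and R_Z = 0 − 1.667 = -1.667 kN.
R_Y = 43.33 + 1.667 = 45 kN.

R_Y = 45 kN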